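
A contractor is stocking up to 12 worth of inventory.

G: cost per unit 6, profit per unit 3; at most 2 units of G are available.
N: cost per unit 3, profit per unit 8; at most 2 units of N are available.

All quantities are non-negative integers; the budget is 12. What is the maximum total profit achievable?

19

2×N: cost 6 ≤ 12, profit 2·8 = 16.
1×G and 2×N: cost 12 ≤ 12, profit 1·3 + 2·8 = 19.
Best is 19.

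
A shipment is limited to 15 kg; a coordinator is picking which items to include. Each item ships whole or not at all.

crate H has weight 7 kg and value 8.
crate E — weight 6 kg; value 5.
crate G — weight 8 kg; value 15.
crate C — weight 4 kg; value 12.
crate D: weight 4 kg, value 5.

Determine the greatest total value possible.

27

crate H + crate G: weight 7 + 8 = 15 ≤ 15, value 8 + 15 = 23.
crate G + crate C: weight 8 + 4 = 12 ≤ 15, value 15 + 12 = 27.
crate H + crate C + crate D: weight 7 + 4 + 4 = 15 ≤ 15, value 8 + 12 + 5 = 25.
Best is crate G and crate C with total value 27.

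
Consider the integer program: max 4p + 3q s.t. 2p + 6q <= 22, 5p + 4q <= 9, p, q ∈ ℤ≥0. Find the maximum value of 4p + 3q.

7

(p,q)=(1,1): 2·1+6·1=8≤22, 5·1+4·1=9≤9, objective 7.
(p,q)=(0,2): 2·0+6·2=12≤22, 5·0+4·2=8≤9, objective 6.
(p,q)=(1,0): 2·1+6·0=2≤22, 5·1+4·0=5≤9, objective 4.
Maximum is 7 at (p,q)=(1,1).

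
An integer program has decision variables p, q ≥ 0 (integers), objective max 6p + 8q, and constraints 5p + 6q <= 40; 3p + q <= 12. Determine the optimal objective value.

Relaxing integrality, the LP optimum is 53.33 at (p,q) = (0, 6.67), which is not an integer point.
(p,q)=(2,5): 5·2+6·5=40≤40, 3·2+1·5=11≤12, objective 52.
(p,q)=(0,6): 5·0+6·6=36≤40, 3·0+1·6=6≤12, objective 48.
(p,q)=(1,5): 5·1+6·5=35≤40, 3·1+1·5=8≤12, objective 46.
(p,q)=(2,4): 5·2+6·4=34≤40, 3·2+1·4=10≤12, objective 44.
Maximum is 52 at (p,q)=(2,5).

52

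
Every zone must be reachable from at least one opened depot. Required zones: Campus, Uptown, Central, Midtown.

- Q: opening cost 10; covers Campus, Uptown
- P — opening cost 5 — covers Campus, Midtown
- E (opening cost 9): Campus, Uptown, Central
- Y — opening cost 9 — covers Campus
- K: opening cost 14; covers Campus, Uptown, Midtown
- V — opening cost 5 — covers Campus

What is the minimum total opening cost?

14

This is a weighted set-cover instance.
Choose P and E: together they cover Campus, Uptown, Central, Midtown — every zone.
Total opening cost: 5 + 9 = 14.
No cover costs less than 14.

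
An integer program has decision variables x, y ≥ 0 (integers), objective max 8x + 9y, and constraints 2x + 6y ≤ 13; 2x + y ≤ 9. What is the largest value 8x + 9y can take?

The continuous relaxation peaks at (4.1, 0.8) with value 40.00; rounding to a feasible lattice point costs some objective.
(x,y)=(3,1) is feasible, giving 33.
(x,y)=(4,0) is feasible, giving 32.
(x,y)=(2,1) is feasible, giving 25.
Maximum is 33 at (x,y)=(3,1).

33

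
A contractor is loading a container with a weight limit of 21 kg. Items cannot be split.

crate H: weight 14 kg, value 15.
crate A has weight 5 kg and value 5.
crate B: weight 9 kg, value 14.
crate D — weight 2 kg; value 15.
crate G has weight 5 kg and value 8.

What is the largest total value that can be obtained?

This is a 0-1 knapsack instance.
crate H + crate D + crate G: weight 14 + 2 + 5 = 21 ≤ 21, value 15 + 15 + 8 = 38.
crate B + crate D + crate G: weight 9 + 2 + 5 = 16 ≤ 21, value 14 + 15 + 8 = 37.
crate A + crate B + crate D + crate G: weight 5 + 9 + 2 + 5 = 21 ≤ 21, value 5 + 14 + 15 + 8 = 42.
Best is crate A, crate B, crate D, and crate G with total value 42.

42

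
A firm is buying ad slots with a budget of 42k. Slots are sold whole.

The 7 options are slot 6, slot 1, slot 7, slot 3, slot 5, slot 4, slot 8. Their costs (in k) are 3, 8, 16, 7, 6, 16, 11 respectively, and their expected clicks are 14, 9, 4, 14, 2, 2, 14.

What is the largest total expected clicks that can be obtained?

53

Treat it as a binary knapsack problem.
slot 6 + slot 1 + slot 3 + slot 5 + slot 8: cost 3 + 8 + 7 + 6 + 11 = 35 ≤ 42, expected clicks 14 + 9 + 14 + 2 + 14 = 53.
slot 6 + slot 1 + slot 3 + slot 8: cost 3 + 8 + 7 + 11 = 29 ≤ 42, expected clicks 14 + 9 + 14 + 14 = 51.
Best is slot 6, slot 1, slot 3, slot 5, and slot 8 with total expected clicks 53.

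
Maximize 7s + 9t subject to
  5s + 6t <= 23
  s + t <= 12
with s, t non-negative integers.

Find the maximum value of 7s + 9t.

The continuous relaxation peaks at (0, 3.83) with value 34.50; rounding to a feasible lattice point costs some objective.
(s,t)=(1,3): 5·1+6·3=23≤23, 1·1+1·3=4≤12, objective 34.
(s,t)=(2,2): 5·2+6·2=22≤23, 1·2+1·2=4≤12, objective 32.
The best lattice point is (1,3), giving 34.

34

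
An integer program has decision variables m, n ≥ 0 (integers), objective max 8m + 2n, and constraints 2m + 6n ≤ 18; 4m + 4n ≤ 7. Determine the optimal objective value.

The continuous relaxation peaks at (1.75, 0) with value 14.00; rounding to a feasible lattice point costs some objective.
(m,n)=(1,0): 2·1+6·0=2≤18, 4·1+4·0=4≤7, objective 8.
(m,n)=(0,1): 2·0+6·1=6≤18, 4·0+4·1=4≤7, objective 2.
No feasible integer point exceeds 8.

8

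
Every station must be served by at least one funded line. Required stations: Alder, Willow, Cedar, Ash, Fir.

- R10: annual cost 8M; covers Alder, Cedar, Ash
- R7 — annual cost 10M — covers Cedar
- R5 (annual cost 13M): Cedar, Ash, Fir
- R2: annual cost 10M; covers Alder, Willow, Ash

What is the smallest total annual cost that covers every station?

The greedy cost-per-new-station heuristic would pick R10, R2, and R5 for 31, but a cheaper cover exists.
Choose R5 and R2: together they cover Alder, Willow, Cedar, Ash, Fir — every station.
Total annual cost: 13 + 10 = 23.
No cover costs less than 23.

23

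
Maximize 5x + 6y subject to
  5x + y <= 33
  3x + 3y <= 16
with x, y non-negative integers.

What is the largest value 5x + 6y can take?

The continuous relaxation peaks at (0, 5.33) with value 32.00; rounding to a feasible lattice point costs some objective.
(x,y)=(0,5): 5·0+1·5=5≤33, 3·0+3·5=15≤16, objective 30.
(x,y)=(1,4): 5·1+1·4=9≤33, 3·1+3·4=15≤16, objective 29.
Maximum is 30 at (x,y)=(0,5).

30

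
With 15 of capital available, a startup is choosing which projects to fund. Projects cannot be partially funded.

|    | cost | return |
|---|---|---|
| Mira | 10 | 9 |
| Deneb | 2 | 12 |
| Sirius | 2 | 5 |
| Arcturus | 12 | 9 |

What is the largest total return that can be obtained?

This is an integer program with binary decision variables.
Mira + Deneb: cost 10 + 2 = 12 ≤ 15, return 9 + 12 = 21.
Deneb + Arcturus: cost 2 + 12 = 14 ≤ 15, return 12 + 9 = 21.
Mira + Deneb + Sirius: cost 10 + 2 + 2 = 14 ≤ 15, return 9 + 12 + 5 = 26.
Best is Mira, Deneb, and Sirius with total return 26.

26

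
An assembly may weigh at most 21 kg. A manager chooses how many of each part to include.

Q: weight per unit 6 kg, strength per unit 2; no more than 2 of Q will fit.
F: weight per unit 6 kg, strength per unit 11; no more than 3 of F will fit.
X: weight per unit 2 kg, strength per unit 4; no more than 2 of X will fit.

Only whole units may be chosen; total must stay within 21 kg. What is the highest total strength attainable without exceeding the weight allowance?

This is a bounded integer knapsack.
X has the best ratio (4/2); taking only X gives at most 2×4 = 8 (stopped by the supply cap of 2).
Mixing does better — 3×F and 1×X: weight 20 ≤ 21, strength 3·11 + 1·4 = 37.

37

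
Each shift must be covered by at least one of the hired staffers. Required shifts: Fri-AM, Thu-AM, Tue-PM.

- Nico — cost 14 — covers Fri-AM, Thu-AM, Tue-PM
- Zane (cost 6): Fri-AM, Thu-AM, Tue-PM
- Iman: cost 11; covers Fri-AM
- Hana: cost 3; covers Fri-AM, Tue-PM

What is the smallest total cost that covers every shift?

The greedy cost-per-new-shift heuristic would pick Hana and Zane for 9, but a cheaper cover exists.
Zane alone covers Fri-AM, Thu-AM, Tue-PM — every shift.
Total cost: 6.
No cover costs less than 6.

6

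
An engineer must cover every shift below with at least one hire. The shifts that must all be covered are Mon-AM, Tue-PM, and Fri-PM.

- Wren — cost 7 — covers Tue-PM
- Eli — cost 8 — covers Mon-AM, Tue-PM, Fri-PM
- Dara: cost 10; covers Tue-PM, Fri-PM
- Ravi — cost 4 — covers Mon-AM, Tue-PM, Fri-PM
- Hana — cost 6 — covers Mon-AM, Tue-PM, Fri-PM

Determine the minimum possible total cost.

4

This is a weighted set-cover instance.
Ravi alone covers Mon-AM, Tue-PM, Fri-PM — every shift.
Total cost: 4.
No cover costs less than 4.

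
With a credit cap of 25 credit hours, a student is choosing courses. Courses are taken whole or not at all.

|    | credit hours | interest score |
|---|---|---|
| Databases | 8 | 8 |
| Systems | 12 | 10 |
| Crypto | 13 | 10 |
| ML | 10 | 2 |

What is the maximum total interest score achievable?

This is a 0-1 knapsack instance.
Take Systems and Crypto: credit hours 12 + 13 = 25 ≤ 25, interest score 10 + 10 = 20.
No other feasible combination does better.

20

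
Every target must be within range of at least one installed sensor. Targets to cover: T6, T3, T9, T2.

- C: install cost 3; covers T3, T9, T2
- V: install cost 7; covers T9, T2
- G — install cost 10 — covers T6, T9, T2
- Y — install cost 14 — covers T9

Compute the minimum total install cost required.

13

Choose C and G: together they cover T6, T3, T9, T2 — every target.
Total install cost: 3 + 10 = 13.
No cover costs less than 13.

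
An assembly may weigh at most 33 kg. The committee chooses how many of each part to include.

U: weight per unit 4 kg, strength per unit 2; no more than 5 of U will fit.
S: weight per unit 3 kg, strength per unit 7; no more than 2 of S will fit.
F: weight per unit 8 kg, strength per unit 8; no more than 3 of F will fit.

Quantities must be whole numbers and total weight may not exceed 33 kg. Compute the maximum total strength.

Take 2×S and 3×F: weight 30 ≤ 33, strength 2·7 + 3·8 = 38.
S has the best ratio (7/3) and is taken to its limit of 2; remaining capacity is filled optimally with the others.

38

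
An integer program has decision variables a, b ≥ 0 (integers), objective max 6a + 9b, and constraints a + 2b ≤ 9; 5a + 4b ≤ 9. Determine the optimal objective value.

The continuous relaxation peaks at (0, 2.25) with value 20.25; rounding to a feasible lattice point costs some objective.
(a,b)=(0,2): 1·0+2·2=4≤9, 5·0+4·2=8≤9, objective 18.
(a,b)=(1,1): 1·1+2·1=3≤9, 5·1+4·1=9≤9, objective 15.
(a,b)=(0,1): 1·0+2·1=2≤9, 5·0+4·1=4≤9, objective 9.
Maximum is 18 at (a,b)=(0,2).

18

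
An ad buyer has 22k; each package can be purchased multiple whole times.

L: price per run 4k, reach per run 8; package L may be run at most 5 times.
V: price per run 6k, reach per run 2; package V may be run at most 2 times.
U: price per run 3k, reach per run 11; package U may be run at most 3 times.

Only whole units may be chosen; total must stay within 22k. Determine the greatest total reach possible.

57

This is a bounded integer knapsack.
U has the best ratio (11/3); taking only U gives at most 3×11 = 33 (stopped by the supply cap of 3).
Mixing does better — 3×L and 3×U: price 21 ≤ 22, reach 3·8 + 3·11 = 57.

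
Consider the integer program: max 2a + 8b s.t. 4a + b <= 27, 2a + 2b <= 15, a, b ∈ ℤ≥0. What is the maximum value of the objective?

56

(a,b)=(0,7) is feasible, giving 56.
(a,b)=(1,6) is feasible, giving 50.
The best lattice point is (0,7), giving 56.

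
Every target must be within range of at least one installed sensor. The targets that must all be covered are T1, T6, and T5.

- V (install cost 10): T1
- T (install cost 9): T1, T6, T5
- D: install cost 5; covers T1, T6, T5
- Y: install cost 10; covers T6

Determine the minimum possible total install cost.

5

This is an integer covering problem.
D alone covers T1, T6, T5 — every target.
Total install cost: 5.
No cover costs less than 5.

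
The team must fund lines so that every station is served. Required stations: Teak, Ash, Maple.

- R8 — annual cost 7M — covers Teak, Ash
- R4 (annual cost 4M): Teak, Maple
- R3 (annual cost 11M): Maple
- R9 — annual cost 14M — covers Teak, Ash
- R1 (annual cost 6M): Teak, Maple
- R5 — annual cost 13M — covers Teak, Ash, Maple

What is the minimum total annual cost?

11

This is an integer covering problem.
Choose R8 and R4: together they cover Teak, Ash, Maple — every station.
Total annual cost: 7 + 4 = 11.
No cover costs less than 11.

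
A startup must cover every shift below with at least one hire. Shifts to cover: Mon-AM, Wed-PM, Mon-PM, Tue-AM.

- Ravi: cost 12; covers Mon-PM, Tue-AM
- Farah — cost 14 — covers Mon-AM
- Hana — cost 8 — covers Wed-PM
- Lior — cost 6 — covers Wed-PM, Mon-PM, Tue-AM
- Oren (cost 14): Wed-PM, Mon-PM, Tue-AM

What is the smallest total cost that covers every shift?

20

Choose Farah and Lior: together they cover Mon-AM, Wed-PM, Mon-PM, Tue-AM — every shift.
Total cost: 14 + 6 = 20.
No cover costs less than 20.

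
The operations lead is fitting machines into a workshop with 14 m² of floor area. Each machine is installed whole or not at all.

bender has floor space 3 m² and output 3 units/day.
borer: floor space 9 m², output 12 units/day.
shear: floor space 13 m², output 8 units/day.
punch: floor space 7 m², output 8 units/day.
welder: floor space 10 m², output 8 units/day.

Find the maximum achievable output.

15

This is a 0-1 knapsack instance.
Take bender and borer: floor space 3 + 9 = 12 ≤ 14, output 3 + 12 = 15.
No other feasible combination does better.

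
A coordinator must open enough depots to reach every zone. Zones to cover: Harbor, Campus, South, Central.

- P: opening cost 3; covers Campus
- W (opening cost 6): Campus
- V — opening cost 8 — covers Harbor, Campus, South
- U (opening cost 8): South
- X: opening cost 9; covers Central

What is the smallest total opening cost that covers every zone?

17

Choose V and X: together they cover Harbor, Campus, South, Central — every zone.
Total opening cost: 8 + 9 = 17.
No cover costs less than 17.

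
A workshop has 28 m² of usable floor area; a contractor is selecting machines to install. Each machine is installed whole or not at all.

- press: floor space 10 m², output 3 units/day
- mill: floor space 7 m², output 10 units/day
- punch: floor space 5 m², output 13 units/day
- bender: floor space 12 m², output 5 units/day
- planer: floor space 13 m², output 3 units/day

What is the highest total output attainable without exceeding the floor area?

Allowing fractional choices, the relaxed optimum would be about 29.2, but machines are indivisible.
mill + punch + bender: floor space 7 + 5 + 12 = 24 ≤ 28, output 10 + 13 + 5 = 28.
press + mill + punch: floor space 10 + 7 + 5 = 22 ≤ 28, output 3 + 10 + 13 = 26.
Best is mill, punch, and bender with total output 28.

28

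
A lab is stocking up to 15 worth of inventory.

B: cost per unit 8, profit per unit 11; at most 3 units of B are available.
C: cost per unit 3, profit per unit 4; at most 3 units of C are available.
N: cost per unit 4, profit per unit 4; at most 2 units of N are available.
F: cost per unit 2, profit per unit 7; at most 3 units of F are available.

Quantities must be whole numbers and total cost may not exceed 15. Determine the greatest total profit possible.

33

Take 3×C and 3×F: cost 15 ≤ 15, profit 3·4 + 3·7 = 33.
F has the best ratio (7/2) and is taken to its limit of 3; remaining capacity is filled optimally with the others.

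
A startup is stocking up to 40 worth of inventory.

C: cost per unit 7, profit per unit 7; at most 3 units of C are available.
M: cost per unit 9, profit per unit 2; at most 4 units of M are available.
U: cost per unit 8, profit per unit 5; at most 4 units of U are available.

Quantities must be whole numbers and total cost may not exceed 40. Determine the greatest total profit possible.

This is a bounded integer knapsack.
Take 3×C and 2×U: cost 37 ≤ 40, profit 3·7 + 2·5 = 31.
C has the best ratio (7/7) and is taken to its limit of 3; remaining capacity is filled optimally with the others.

31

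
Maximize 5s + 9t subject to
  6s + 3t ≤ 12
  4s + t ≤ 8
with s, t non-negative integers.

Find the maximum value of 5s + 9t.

36

(s,t)=(0,4): 6·0+3·4=12≤12, 4·0+1·4=4≤8, objective 36.
(s,t)=(0,3): 6·0+3·3=9≤12, 4·0+1·3=3≤8, objective 27.
No feasible integer point exceeds 36.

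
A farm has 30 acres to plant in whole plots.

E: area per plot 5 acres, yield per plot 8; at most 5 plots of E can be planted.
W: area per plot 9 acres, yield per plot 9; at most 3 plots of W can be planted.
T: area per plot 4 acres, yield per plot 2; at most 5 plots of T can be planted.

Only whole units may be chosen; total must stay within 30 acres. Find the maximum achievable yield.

E has the best ratio (8/5); taking only E gives at most 5×8 = 40 (stopped by the supply cap of 5).
Mixing does better — 5×E and 1×T: area 29 ≤ 30, yield 5·8 + 1·2 = 42.

42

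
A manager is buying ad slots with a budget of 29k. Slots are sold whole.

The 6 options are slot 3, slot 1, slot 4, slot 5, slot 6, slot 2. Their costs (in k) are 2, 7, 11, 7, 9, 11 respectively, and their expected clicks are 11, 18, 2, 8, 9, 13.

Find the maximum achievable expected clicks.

51

Allowing fractional choices, the relaxed optimum would be about 52.0, but ad slots are indivisible.
slot 3 + slot 1 + slot 5 + slot 2: cost 2 + 7 + 7 + 11 = 27 ≤ 29, expected clicks 11 + 18 + 8 + 13 = 50.
slot 3 + slot 1 + slot 6 + slot 2: cost 2 + 7 + 9 + 11 = 29 ≤ 29, expected clicks 11 + 18 + 9 + 13 = 51.
slot 3 + slot 1 + slot 5 + slot 6: cost 2 + 7 + 7 + 9 = 25 ≤ 29, expected clicks 11 + 18 + 8 + 9 = 46.
Best is slot 3, slot 1, slot 6, and slot 2 with total expected clicks 51.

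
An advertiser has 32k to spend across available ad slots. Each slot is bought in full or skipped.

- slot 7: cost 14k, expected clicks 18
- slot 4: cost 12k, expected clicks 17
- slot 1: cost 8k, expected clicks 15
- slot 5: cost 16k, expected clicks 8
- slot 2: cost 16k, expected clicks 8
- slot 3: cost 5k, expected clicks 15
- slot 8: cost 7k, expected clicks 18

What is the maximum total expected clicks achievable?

slot 4 + slot 1 + slot 3 + slot 8: cost 12 + 8 + 5 + 7 = 32 ≤ 32, expected clicks 17 + 15 + 15 + 18 = 65.
slot 7 + slot 3 + slot 8: cost 14 + 5 + 7 = 26 ≤ 32, expected clicks 18 + 15 + 18 = 51.
Best is slot 4, slot 1, slot 3, and slot 8 with total expected clicks 65.

65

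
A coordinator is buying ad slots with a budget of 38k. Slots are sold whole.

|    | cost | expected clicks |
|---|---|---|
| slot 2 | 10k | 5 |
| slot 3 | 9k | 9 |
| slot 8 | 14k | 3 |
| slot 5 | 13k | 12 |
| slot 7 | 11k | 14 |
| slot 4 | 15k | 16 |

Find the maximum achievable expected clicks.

This is a 0-1 knapsack instance.
Allowing fractional choices, the relaxed optimum would be about 41.8, but ad slots are indivisible.
slot 3 + slot 7 + slot 4: cost 9 + 11 + 15 = 35 ≤ 38, expected clicks 9 + 14 + 16 = 39.
slot 3 + slot 5 + slot 4: cost 9 + 13 + 15 = 37 ≤ 38, expected clicks 9 + 12 + 16 = 37.
Best is slot 3, slot 7, and slot 4 with total expected clicks 39.

39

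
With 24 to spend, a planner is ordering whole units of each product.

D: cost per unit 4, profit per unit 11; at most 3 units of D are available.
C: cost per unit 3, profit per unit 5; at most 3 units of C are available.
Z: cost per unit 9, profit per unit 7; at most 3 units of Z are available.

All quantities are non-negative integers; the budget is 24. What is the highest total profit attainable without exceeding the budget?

3×D, 1×C, and 1×Z: cost 24 ≤ 24, profit 3·11 + 1·5 + 1·7 = 45.
3×D and 3×C: cost 21 ≤ 24, profit 3·11 + 3·5 = 48.
Best is 48.

48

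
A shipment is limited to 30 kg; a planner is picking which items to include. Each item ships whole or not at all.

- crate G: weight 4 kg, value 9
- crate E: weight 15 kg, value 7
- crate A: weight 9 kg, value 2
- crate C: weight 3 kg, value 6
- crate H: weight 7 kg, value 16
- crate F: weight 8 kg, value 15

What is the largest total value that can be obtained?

Allowing fractional choices, the relaxed optimum would be about 49.7, but items are indivisible.
crate G + crate H + crate F: weight 4 + 7 + 8 = 19 ≤ 30, value 9 + 16 + 15 = 40.
crate G + crate C + crate H + crate F: weight 4 + 3 + 7 + 8 = 22 ≤ 30, value 9 + 6 + 16 + 15 = 46.
crate G + crate A + crate H + crate F: weight 4 + 9 + 7 + 8 = 28 ≤ 30, value 9 + 2 + 16 + 15 = 42.
Best is crate G, crate C, crate H, and crate F with total value 46.

46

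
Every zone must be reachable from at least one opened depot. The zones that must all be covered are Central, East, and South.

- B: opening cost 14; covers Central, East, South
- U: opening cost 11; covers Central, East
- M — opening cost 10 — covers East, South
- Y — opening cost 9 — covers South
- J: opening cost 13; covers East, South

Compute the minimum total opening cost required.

14

B alone covers Central, East, South — every zone.
Total opening cost: 14.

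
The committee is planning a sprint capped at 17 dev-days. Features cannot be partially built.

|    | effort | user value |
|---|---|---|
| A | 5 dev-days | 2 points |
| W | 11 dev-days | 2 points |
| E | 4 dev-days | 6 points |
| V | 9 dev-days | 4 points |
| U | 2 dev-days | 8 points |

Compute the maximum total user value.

18

A + E + U: effort 5 + 4 + 2 = 11 ≤ 17, user value 2 + 6 + 8 = 16.
W + E + U: effort 11 + 4 + 2 = 17 ≤ 17, user value 2 + 6 + 8 = 16.
E + V + U: effort 4 + 9 + 2 = 15 ≤ 17, user value 6 + 4 + 8 = 18.
Best is E, V, and U with total user value 18.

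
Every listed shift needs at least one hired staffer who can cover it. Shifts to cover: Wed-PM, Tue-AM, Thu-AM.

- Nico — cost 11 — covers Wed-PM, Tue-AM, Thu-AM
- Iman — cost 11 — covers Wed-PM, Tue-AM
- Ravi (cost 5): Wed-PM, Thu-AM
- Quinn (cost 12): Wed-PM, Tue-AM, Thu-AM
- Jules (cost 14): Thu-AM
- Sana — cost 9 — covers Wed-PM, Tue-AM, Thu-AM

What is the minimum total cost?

9

Sana alone covers Wed-PM, Tue-AM, Thu-AM — every shift.
Total cost: 9.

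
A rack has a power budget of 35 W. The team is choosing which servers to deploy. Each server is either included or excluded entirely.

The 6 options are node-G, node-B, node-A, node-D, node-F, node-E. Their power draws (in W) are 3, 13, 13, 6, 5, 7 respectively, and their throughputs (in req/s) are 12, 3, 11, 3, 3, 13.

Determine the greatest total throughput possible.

node-G + node-A + node-D + node-E: power draw 3 + 13 + 6 + 7 = 29 ≤ 35, throughput 12 + 11 + 3 + 13 = 39.
node-G + node-A + node-D + node-F + node-E: power draw 3 + 13 + 6 + 5 + 7 = 34 ≤ 35, throughput 12 + 11 + 3 + 3 + 13 = 42.
node-G + node-A + node-F + node-E: power draw 3 + 13 + 5 + 7 = 28 ≤ 35, throughput 12 + 11 + 3 + 13 = 39.
Best is node-G, node-A, node-D, node-F, and node-E with total throughput 42.

42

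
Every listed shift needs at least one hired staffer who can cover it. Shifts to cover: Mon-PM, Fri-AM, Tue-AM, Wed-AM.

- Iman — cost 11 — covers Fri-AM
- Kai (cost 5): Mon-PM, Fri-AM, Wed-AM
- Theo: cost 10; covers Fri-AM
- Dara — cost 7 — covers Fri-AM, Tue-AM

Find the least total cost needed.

Choose Kai and Dara: together they cover Mon-PM, Fri-AM, Tue-AM, Wed-AM — every shift.
Total cost: 5 + 7 = 12.
No cover costs less than 12.

12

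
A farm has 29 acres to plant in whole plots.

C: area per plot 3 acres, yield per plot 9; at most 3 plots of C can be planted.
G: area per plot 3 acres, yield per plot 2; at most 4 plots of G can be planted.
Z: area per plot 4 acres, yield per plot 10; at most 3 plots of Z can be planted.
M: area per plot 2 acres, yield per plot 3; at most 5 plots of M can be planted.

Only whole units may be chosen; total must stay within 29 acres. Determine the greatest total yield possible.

Take 3×C, 3×Z, and 4×M: area 29 ≤ 29, yield 3·9 + 3·10 + 4·3 = 69.
C has the best ratio (9/3) and is taken to its limit of 3; remaining capacity is filled optimally with the others.

69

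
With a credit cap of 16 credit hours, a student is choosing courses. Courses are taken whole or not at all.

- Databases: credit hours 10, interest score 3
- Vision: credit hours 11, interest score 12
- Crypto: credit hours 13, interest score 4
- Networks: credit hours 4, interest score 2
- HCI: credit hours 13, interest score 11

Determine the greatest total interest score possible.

Take Vision and Networks: credit hours 11 + 4 = 15 ≤ 16, interest score 12 + 2 = 14.
No other feasible combination does better.

14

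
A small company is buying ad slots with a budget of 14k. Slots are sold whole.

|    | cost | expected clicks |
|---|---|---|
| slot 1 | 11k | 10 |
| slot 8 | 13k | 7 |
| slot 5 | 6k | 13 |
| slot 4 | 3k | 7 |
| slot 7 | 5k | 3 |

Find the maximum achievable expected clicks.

Allowing fractional choices, the relaxed optimum would be about 24.5, but ad slots are indivisible.
slot 5 + slot 4: cost 6 + 3 = 9 ≤ 14, expected clicks 13 + 7 = 20.
slot 5 + slot 4 + slot 7: cost 6 + 3 + 5 = 14 ≤ 14, expected clicks 13 + 7 + 3 = 23.
slot 1 + slot 4: cost 11 + 3 = 14 ≤ 14, expected clicks 10 + 7 = 17.
Best is slot 5, slot 4, and slot 7 with total expected clicks 23.

23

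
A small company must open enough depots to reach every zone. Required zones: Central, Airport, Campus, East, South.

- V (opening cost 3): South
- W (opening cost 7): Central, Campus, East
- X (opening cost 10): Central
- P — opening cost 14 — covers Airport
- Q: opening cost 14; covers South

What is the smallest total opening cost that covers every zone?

24

This is a weighted set-cover instance.
Choose V, W, and P: together they cover Central, Airport, Campus, East, South — every zone.
Total opening cost: 3 + 7 + 14 = 24.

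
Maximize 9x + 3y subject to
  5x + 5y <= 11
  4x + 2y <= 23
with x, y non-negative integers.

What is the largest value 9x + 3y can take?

Relaxing integrality, the LP optimum is 19.80 at (x,y) = (2.2, 0), which is not an integer point.
(x,y)=(2,0): 5·2+5·0=10≤11, 4·2+2·0=8≤23, objective 18.
(x,y)=(1,1): 5·1+5·1=10≤11, 4·1+2·1=6≤23, objective 12.
(x,y)=(1,0): 5·1+5·0=5≤11, 4·1+2·0=4≤23, objective 9.
The best lattice point is (2,0), giving 18.

18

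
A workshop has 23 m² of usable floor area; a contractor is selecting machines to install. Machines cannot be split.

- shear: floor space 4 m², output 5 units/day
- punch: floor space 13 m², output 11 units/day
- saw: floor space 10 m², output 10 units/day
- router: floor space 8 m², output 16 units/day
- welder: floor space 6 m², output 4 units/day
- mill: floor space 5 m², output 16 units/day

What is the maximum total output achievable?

42

shear + router + mill: floor space 4 + 8 + 5 = 17 ≤ 23, output 5 + 16 + 16 = 37.
saw + router + mill: floor space 10 + 8 + 5 = 23 ≤ 23, output 10 + 16 + 16 = 42.
shear + router + welder + mill: floor space 4 + 8 + 6 + 5 = 23 ≤ 23, output 5 + 16 + 4 + 16 = 41.
Best is saw, router, and mill with total output 42.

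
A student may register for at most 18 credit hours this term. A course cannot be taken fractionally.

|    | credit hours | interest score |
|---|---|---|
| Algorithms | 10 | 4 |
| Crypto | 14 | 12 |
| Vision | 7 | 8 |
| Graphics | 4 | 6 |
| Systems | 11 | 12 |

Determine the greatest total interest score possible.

20

This is a 0-1 knapsack instance.
Crypto + Graphics: credit hours 14 + 4 = 18 ≤ 18, interest score 12 + 6 = 18.
Vision + Systems: credit hours 7 + 11 = 18 ≤ 18, interest score 8 + 12 = 20.
Graphics + Systems: credit hours 4 + 11 = 15 ≤ 18, interest score 6 + 12 = 18.
Best is Vision and Systems with total interest score 20.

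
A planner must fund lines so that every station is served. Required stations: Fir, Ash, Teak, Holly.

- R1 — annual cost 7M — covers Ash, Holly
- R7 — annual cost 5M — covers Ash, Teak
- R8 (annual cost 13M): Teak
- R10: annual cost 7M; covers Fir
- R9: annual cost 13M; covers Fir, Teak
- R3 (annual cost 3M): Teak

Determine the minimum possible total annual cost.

17

This is a weighted set-cover instance.
The greedy cost-per-new-station heuristic would pick R7, R1, and R10 for 19, but a cheaper cover exists.
Choose R1, R10, and R3: together they cover Fir, Ash, Teak, Holly — every station.
Total annual cost: 7 + 7 + 3 = 17.
No cover costs less than 17.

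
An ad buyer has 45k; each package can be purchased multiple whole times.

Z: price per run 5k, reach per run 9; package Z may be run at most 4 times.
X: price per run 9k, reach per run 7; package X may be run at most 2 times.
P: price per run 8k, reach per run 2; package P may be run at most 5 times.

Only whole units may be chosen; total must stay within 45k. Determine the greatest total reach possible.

50

This is a bounded integer knapsack.
4×Z and 2×X: price 38 ≤ 45, reach 4·9 + 2·7 = 50.
4×Z, 1×X, and 2×P: price 45 ≤ 45, reach 4·9 + 1·7 + 2·2 = 47.
Best is 50.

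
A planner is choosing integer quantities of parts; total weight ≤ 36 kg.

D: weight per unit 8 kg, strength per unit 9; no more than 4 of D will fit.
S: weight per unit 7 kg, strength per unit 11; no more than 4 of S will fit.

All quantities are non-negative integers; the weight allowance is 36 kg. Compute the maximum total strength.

Take 1×D and 4×S: weight 36 ≤ 36, strength 1·9 + 4·11 = 53.
S has the best ratio (11/7) and is taken to its limit of 4; remaining capacity is filled optimally with the others.

53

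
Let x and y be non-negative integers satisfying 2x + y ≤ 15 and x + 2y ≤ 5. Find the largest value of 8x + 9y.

40

(x,y)=(5,0): 2·5+1·0=10≤15, 1·5+2·0=5≤5, objective 40.
(x,y)=(4,0): 2·4+1·0=8≤15, 1·4+2·0=4≤5, objective 32.
Maximum is 40 at (x,y)=(5,0).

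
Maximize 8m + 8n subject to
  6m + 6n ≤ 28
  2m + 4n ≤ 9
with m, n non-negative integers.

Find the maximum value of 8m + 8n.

(m,n)=(4,0): 6·4+6·0=24≤28, 2·4+4·0=8≤9, objective 32.
(m,n)=(3,0): 6·3+6·0=18≤28, 2·3+4·0=6≤9, objective 24.
Maximum is 32 at (m,n)=(4,0).

32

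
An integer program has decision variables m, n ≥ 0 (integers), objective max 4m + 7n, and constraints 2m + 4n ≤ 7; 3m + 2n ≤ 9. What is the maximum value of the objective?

12

The continuous relaxation peaks at (2.75, 0.375) with value 13.62; rounding to a feasible lattice point costs some objective.
(m,n)=(3,0): 2·3+4·0=6≤7, 3·3+2·0=9≤9, objective 12.
(m,n)=(1,1): 2·1+4·1=6≤7, 3·1+2·1=5≤9, objective 11.
(m,n)=(2,0): 2·2+4·0=4≤7, 3·2+2·0=6≤9, objective 8.
(m,n)=(1,0): 2·1+4·0=2≤7, 3·1+2·0=3≤9, objective 4.
The best lattice point is (3,0), giving 12.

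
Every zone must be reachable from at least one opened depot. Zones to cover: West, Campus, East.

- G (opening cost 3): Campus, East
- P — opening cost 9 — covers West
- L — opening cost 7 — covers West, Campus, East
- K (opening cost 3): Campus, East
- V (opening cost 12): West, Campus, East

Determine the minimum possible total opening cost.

7

The greedy cost-per-new-zone heuristic would pick G and L for 10, but a cheaper cover exists.
L alone covers West, Campus, East — every zone.
Total opening cost: 7.
No cover costs less than 7.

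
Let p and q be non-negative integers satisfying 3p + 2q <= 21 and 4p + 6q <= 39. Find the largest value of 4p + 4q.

(p,q)=(5,3): 3·5+2·3=21≤21, 4·5+6·3=38≤39, objective 32.
(p,q)=(3,4): 3·3+2·4=17≤21, 4·3+6·4=36≤39, objective 28.
(p,q)=(4,3): 3·4+2·3=18≤21, 4·4+6·3=34≤39, objective 28.
No feasible integer point exceeds 32.

32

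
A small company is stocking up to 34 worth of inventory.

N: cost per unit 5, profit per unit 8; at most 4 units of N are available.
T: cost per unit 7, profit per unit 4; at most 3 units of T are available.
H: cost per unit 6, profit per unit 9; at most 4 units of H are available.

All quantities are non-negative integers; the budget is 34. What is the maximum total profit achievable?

N has the best ratio (8/5); taking only N gives at most 4×8 = 32 (stopped by the supply cap of 4).
Mixing does better — 2×N and 4×H: cost 34 ≤ 34, profit 2·8 + 4·9 = 52.

52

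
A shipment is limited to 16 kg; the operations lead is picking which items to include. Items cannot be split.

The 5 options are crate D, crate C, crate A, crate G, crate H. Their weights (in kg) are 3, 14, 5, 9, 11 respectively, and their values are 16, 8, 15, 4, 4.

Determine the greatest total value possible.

Allowing fractional choices, the relaxed optimum would be about 35.6, but items are indivisible.
crate D + crate H: weight 3 + 11 = 14 ≤ 16, value 16 + 4 = 20.
crate D + crate G: weight 3 + 9 = 12 ≤ 16, value 16 + 4 = 20.
crate D + crate A: weight 3 + 5 = 8 ≤ 16, value 16 + 15 = 31.
Best is crate D and crate A with total value 31.

31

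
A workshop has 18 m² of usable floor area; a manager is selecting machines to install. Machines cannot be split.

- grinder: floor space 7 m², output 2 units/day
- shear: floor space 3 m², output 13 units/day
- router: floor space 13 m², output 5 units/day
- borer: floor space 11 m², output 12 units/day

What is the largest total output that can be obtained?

25

shear + borer: floor space 3 + 11 = 14 ≤ 18, output 13 + 12 = 25.
shear + router: floor space 3 + 13 = 16 ≤ 18, output 13 + 5 = 18.
Best is shear and borer with total output 25.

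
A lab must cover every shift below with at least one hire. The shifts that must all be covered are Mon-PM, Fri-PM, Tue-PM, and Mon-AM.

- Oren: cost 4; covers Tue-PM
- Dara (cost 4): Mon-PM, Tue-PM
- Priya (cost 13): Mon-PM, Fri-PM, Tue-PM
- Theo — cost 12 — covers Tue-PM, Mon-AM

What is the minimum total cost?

The greedy cost-per-new-shift heuristic would pick Dara, Theo, and Priya for 29, but a cheaper cover exists.
Choose Priya and Theo: together they cover Mon-PM, Fri-PM, Tue-PM, Mon-AM — every shift.
Total cost: 13 + 12 = 25.
No cover costs less than 25.

25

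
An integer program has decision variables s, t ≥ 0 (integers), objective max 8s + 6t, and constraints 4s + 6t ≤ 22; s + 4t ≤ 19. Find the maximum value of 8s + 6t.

Relaxing integrality, the LP optimum is 44.00 at (s,t) = (5.5, 0), which is not an integer point.
(s,t)=(5,0): 4·5+6·0=20≤22, 1·5+4·0=5≤19, objective 40.
(s,t)=(4,1): 4·4+6·1=22≤22, 1·4+4·1=8≤19, objective 38.
(s,t)=(4,0): 4·4+6·0=16≤22, 1·4+4·0=4≤19, objective 32.
The best lattice point is (5,0), giving 40.

40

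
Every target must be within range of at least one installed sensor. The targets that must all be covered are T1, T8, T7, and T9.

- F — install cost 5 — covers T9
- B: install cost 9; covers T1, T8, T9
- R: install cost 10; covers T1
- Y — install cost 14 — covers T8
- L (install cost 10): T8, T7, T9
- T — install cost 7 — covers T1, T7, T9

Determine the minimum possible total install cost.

16

This is a weighted set-cover instance.
Choose B and T: together they cover T1, T8, T7, T9 — every target.
Total install cost: 9 + 7 = 16.
No cover costs less than 16.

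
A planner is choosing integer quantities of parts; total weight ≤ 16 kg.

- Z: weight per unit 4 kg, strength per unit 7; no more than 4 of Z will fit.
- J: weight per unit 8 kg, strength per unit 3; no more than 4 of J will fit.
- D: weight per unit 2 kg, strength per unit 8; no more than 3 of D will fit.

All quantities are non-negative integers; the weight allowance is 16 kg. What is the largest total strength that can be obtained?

D has the best ratio (8/2); taking only D gives at most 3×8 = 24 (stopped by the supply cap of 3).
Mixing does better — 2×Z and 3×D: weight 14 ≤ 16, strength 2·7 + 3·8 = 38.

38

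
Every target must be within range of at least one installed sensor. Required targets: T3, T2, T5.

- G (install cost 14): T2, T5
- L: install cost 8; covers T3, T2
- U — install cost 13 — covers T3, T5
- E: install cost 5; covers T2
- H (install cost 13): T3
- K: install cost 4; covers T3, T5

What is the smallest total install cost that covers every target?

Choose E and K: together they cover T3, T2, T5 — every target.
Total install cost: 5 + 4 = 9.
No cover costs less than 9.

9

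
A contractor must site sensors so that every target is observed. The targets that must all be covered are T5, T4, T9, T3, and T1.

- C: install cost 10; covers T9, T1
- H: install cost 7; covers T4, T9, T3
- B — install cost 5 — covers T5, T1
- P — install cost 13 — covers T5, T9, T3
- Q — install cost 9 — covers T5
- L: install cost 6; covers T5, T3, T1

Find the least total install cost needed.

This is an integer covering problem.
Choose H and B: together they cover T5, T4, T9, T3, T1 — every target.
Total install cost: 7 + 5 = 12.

12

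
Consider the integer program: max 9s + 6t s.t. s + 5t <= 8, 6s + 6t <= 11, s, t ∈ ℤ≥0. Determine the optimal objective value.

9

The continuous relaxation peaks at (1.83, 0) with value 16.50; rounding to a feasible lattice point costs some objective.
(s,t)=(1,0): 1·1+5·0=1≤8, 6·1+6·0=6≤11, objective 9.
(s,t)=(0,1): 1·0+5·1=5≤8, 6·0+6·1=6≤11, objective 6.
Maximum is 9 at (s,t)=(1,0).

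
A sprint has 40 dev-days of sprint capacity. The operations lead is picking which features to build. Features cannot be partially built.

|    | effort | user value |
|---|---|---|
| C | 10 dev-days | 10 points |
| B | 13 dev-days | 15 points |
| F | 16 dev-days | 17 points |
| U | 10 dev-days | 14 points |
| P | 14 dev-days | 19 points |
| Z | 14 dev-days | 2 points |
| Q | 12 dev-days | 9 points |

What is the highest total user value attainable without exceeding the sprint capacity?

B + U + P: effort 13 + 10 + 14 = 37 ≤ 40, user value 15 + 14 + 19 = 48.
B + F + U: effort 13 + 16 + 10 = 39 ≤ 40, user value 15 + 17 + 14 = 46.
F + U + P: effort 16 + 10 + 14 = 40 ≤ 40, user value 17 + 14 + 19 = 50.
Best is F, U, and P with total user value 50.

50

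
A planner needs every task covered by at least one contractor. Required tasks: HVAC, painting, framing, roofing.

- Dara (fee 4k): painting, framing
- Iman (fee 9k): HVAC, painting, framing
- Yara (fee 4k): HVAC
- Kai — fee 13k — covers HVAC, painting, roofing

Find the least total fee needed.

The greedy cost-per-new-task heuristic would pick Dara, Yara, and Kai for 21, but a cheaper cover exists.
Choose Dara and Kai: together they cover HVAC, painting, framing, roofing — every task.
Total fee: 4 + 13 = 17.
No cover costs less than 17.

17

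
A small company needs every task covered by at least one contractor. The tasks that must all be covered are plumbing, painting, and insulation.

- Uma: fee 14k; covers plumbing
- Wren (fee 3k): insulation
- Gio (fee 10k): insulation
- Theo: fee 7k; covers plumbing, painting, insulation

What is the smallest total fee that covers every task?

7

Theo alone covers plumbing, painting, insulation — every task.
Total fee: 7.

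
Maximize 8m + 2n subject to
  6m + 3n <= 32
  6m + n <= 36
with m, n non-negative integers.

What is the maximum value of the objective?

40

Relaxing integrality, the LP optimum is 42.67 at (m,n) = (5.33, 0), which is not an integer point.
(m,n)=(5,0): 6·5+3·0=30≤32, 6·5+1·0=30≤36, objective 40.
(m,n)=(4,1): 6·4+3·1=27≤32, 6·4+1·1=25≤36, objective 34.
No feasible integer point exceeds 40.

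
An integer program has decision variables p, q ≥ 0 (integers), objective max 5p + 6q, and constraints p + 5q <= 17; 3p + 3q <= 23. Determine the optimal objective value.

37

Relaxing integrality, the LP optimum is 40.67 at (p,q) = (5.33, 2.33), which is not an integer point.
(p,q)=(5,2): 1·5+5·2=15≤17, 3·5+3·2=21≤23, objective 37.
(p,q)=(6,1): 1·6+5·1=11≤17, 3·6+3·1=21≤23, objective 36.
(p,q)=(4,2): 1·4+5·2=14≤17, 3·4+3·2=18≤23, objective 32.
(p,q)=(5,1): 1·5+5·1=10≤17, 3·5+3·1=18≤23, objective 31.
Maximum is 37 at (p,q)=(5,2).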